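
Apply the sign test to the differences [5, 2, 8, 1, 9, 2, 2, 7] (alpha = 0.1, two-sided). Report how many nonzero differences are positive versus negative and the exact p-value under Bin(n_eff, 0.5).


Step 1: Discard zero differences. Original n = 8; n_eff = number of nonzero differences = 8.
Nonzero differences (with sign): +5, +2, +8, +1, +9, +2, +2, +7
Step 2: Count signs: positive = 8, negative = 0.
Step 3: Under H0: P(positive) = 0.5, so the number of positives S ~ Bin(8, 0.5).
Step 4: Two-sided exact p-value = sum of Bin(8,0.5) probabilities at or below the observed probability = 0.007812.
Step 5: alpha = 0.1. reject H0.

n_eff = 8, pos = 8, neg = 0, p = 0.007812, reject H0.


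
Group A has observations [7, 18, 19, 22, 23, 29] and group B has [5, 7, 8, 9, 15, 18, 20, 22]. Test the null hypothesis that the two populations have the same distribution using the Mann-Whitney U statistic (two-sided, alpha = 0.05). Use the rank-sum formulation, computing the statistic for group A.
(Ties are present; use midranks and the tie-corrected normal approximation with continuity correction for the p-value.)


Step 1: Combine and sort all 14 observations; assign midranks.
sorted (value, group): (5,Y), (7,X), (7,Y), (8,Y), (9,Y), (15,Y), (18,X), (18,Y), (19,X), (20,Y), (22,X), (22,Y), (23,X), (29,X)
ranks: 5->1, 7->2.5, 7->2.5, 8->4, 9->5, 15->6, 18->7.5, 18->7.5, 19->9, 20->10, 22->11.5, 22->11.5, 23->13, 29->14
Step 2: Rank sum for X: R1 = 2.5 + 7.5 + 9 + 11.5 + 13 + 14 = 57.5.
Step 3: U_X = R1 - n1(n1+1)/2 = 57.5 - 6*7/2 = 57.5 - 21 = 36.5.
       U_Y = n1*n2 - U_X = 48 - 36.5 = 11.5.
Step 4: Ties are present, so use the tie-corrected normal approximation (with continuity correction) for the p-value.
Step 5: p-value = 0.120107; compare to alpha = 0.05. fail to reject H0.

U_X = 36.5, p = 0.120107, fail to reject H0 at alpha = 0.05.


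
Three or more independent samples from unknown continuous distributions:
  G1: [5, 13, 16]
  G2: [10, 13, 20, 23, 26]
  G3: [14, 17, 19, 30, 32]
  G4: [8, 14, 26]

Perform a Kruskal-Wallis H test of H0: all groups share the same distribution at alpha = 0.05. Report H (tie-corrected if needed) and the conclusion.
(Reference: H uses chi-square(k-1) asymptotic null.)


Step 1: Combine all N = 16 observations and assign midranks.
sorted (value, group, rank): (5,G1,1), (8,G4,2), (10,G2,3), (13,G1,4.5), (13,G2,4.5), (14,G3,6.5), (14,G4,6.5), (16,G1,8), (17,G3,9), (19,G3,10), (20,G2,11), (23,G2,12), (26,G2,13.5), (26,G4,13.5), (30,G3,15), (32,G3,16)
Step 2: Sum ranks within each group.
R_1 = 13.5 (n_1 = 3)
R_2 = 44 (n_2 = 5)
R_3 = 56.5 (n_3 = 5)
R_4 = 22 (n_4 = 3)
Step 3: H = 12/(N(N+1)) * sum(R_i^2/n_i) - 3(N+1)
     = 12/(16*17) * (13.5^2/3 + 44^2/5 + 56.5^2/5 + 22^2/3) - 3*17
     = 0.044118 * 1247.73 - 51
     = 4.047059.
Step 4: Ties present; correction factor C = 1 - 18/(16^3 - 16) = 0.995588. Corrected H = 4.047059 / 0.995588 = 4.064993.
Step 5: Under H0, H ~ chi^2(3); p-value = 0.254531.
Step 6: alpha = 0.05. fail to reject H0.

H = 4.0650, df = 3, p = 0.254531, fail to reject H0.


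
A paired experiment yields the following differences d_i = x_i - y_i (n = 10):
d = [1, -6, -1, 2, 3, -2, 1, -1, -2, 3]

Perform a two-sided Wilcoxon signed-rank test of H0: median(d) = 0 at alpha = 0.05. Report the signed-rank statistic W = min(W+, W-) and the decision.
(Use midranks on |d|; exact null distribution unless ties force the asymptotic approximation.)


Step 1: Drop any zero differences (none here) and take |d_i|.
|d| = [1, 6, 1, 2, 3, 2, 1, 1, 2, 3]
Step 2: Midrank |d_i| (ties get averaged ranks).
ranks: |1|->2.5, |6|->10, |1|->2.5, |2|->6, |3|->8.5, |2|->6, |1|->2.5, |1|->2.5, |2|->6, |3|->8.5
Step 3: Attach original signs; sum ranks with positive sign and with negative sign.
W+ = 2.5 + 6 + 8.5 + 2.5 + 8.5 = 28
W- = 10 + 2.5 + 6 + 2.5 + 6 = 27
(Check: W+ + W- = 55 should equal n(n+1)/2 = 55.)
Step 4: Test statistic W = min(W+, W-) = 27.
Step 5: Ties in |d|, so use the tie-corrected normal approximation.
        E[W] = n(n+1)/4 = 10*11/4 = 27.5.
        Tie groups: |d|=1 (t=4), |d|=2 (t=3), |d|=3 (t=2); sum(t^3 - t) = 90.
        Var[W] = n(n+1)(2n+1)/24 - sum(t^3-t)/48 = 2310/24 - 90/48 = 94.375.
        z = (W - E[W]) / sqrt(Var[W]) = (27 - 27.5) / 9.7147 = -0.0515.
        Two-sided p = 2*Phi(z) = 0.958952.
Step 6: alpha = 0.05. fail to reject H0.

W+ = 28, W- = 27, W = min = 27, p = 0.958952, fail to reject H0.


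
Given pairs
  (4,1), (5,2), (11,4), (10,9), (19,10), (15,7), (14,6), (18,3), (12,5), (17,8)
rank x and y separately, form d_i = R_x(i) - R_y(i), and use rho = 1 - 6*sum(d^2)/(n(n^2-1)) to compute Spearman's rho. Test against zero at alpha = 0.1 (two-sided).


Step 1: Rank x and y separately (midranks; no ties here).
rank(x): 4->1, 5->2, 11->4, 10->3, 19->10, 15->7, 14->6, 18->9, 12->5, 17->8
rank(y): 1->1, 2->2, 4->4, 9->9, 10->10, 7->7, 6->6, 3->3, 5->5, 8->8
Step 2: d_i = R_x(i) - R_y(i); compute d_i^2.
  (1-1)^2=0, (2-2)^2=0, (4-4)^2=0, (3-9)^2=36, (10-10)^2=0, (7-7)^2=0, (6-6)^2=0, (9-3)^2=36, (5-5)^2=0, (8-8)^2=0
sum(d^2) = 72.
Step 3: rho = 1 - 6*72 / (10*(10^2 - 1)) = 1 - 432/990 = 0.563636.
Step 4: Under H0, t = rho * sqrt((n-2)/(1-rho^2)) = 1.9300 ~ t(8).
Step 5: Two-sided p-value from the t-distribution with 8 df = 0.089724.
Step 6: alpha = 0.1. reject H0.

rho = 0.5636, p = 0.089724, reject H0 at alpha = 0.1.


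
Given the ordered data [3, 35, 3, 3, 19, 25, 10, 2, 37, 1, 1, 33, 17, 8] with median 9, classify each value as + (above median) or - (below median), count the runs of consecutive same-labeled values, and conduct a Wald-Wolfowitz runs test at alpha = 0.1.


Step 1: Compute median = 9; label A = above, B = below.
Labels in order: BABBAAABABBAAB  (n_A = 7, n_B = 7)
Step 2: Count runs R = 9.
Step 3: Under H0 (random ordering), E[R] = 2*n_A*n_B/(n_A+n_B) + 1 = 2*7*7/14 + 1 = 8.0000.
        Var[R] = 2*n_A*n_B*(2*n_A*n_B - n_A - n_B) / ((n_A+n_B)^2 * (n_A+n_B-1)) = 8232/2548 = 3.2308.
        SD[R] = 1.7974.
Step 4: Continuity-corrected z = (R - 0.5 - E[R]) / SD[R] = (9 - 0.5 - 8.0000) / 1.7974 = 0.2782.
Step 5: Two-sided p-value via normal approximation = 2*(1 - Phi(|z|)) = 0.780879.
Step 6: alpha = 0.1. fail to reject H0.

R = 9, z = 0.2782, p = 0.780879, fail to reject H0.


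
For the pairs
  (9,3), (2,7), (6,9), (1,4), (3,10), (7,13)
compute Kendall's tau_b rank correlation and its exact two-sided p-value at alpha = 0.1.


Step 1: Enumerate the 15 unordered pairs (i,j) with i<j and classify each by sign(x_j-x_i) * sign(y_j-y_i).
  (1,2):dx=-7,dy=+4->D; (1,3):dx=-3,dy=+6->D; (1,4):dx=-8,dy=+1->D; (1,5):dx=-6,dy=+7->D
  (1,6):dx=-2,dy=+10->D; (2,3):dx=+4,dy=+2->C; (2,4):dx=-1,dy=-3->C; (2,5):dx=+1,dy=+3->C
  (2,6):dx=+5,dy=+6->C; (3,4):dx=-5,dy=-5->C; (3,5):dx=-3,dy=+1->D; (3,6):dx=+1,dy=+4->C
  (4,5):dx=+2,dy=+6->C; (4,6):dx=+6,dy=+9->C; (5,6):dx=+4,dy=+3->C
Step 2: C = 9, D = 6, total pairs = 15.
Step 3: tau = (C - D)/(n(n-1)/2) = (9 - 6)/15 = 0.200000.
Step 4: Exact two-sided p-value (enumerate n! = 720 permutations of y under H0): p = 0.719444.
Step 5: alpha = 0.1. fail to reject H0.

tau_b = 0.2000 (C=9, D=6), p = 0.719444, fail to reject H0.


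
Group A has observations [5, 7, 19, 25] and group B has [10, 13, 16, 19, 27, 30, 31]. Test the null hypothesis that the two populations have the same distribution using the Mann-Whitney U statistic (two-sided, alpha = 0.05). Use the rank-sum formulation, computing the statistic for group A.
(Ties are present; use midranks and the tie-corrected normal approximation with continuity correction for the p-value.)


Step 1: Combine and sort all 11 observations; assign midranks.
sorted (value, group): (5,X), (7,X), (10,Y), (13,Y), (16,Y), (19,X), (19,Y), (25,X), (27,Y), (30,Y), (31,Y)
ranks: 5->1, 7->2, 10->3, 13->4, 16->5, 19->6.5, 19->6.5, 25->8, 27->9, 30->10, 31->11
Step 2: Rank sum for X: R1 = 1 + 2 + 6.5 + 8 = 17.5.
Step 3: U_X = R1 - n1(n1+1)/2 = 17.5 - 4*5/2 = 17.5 - 10 = 7.5.
       U_Y = n1*n2 - U_X = 28 - 7.5 = 20.5.
Step 4: Ties are present, so use the tie-corrected normal approximation (with continuity correction) for the p-value.
Step 5: p-value = 0.255756; compare to alpha = 0.05. fail to reject H0.

U_X = 7.5, p = 0.255756, fail to reject H0 at alpha = 0.05.


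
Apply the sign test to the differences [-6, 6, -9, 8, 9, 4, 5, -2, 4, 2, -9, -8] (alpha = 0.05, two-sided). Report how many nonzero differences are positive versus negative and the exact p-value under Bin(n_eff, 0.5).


Step 1: Discard zero differences. Original n = 12; n_eff = number of nonzero differences = 12.
Nonzero differences (with sign): -6, +6, -9, +8, +9, +4, +5, -2, +4, +2, -9, -8
Step 2: Count signs: positive = 7, negative = 5.
Step 3: Under H0: P(positive) = 0.5, so the number of positives S ~ Bin(12, 0.5).
Step 4: Two-sided exact p-value = sum of Bin(12,0.5) probabilities at or below the observed probability = 0.774414.
Step 5: alpha = 0.05. fail to reject H0.

n_eff = 12, pos = 7, neg = 5, p = 0.774414, fail to reject H0.


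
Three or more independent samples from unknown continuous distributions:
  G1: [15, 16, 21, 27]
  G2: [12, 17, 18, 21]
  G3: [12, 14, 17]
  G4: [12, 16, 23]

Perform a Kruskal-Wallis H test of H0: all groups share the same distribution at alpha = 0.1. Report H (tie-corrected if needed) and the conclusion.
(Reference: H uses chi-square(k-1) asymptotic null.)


Step 1: Combine all N = 14 observations and assign midranks.
sorted (value, group, rank): (12,G2,2), (12,G3,2), (12,G4,2), (14,G3,4), (15,G1,5), (16,G1,6.5), (16,G4,6.5), (17,G2,8.5), (17,G3,8.5), (18,G2,10), (21,G1,11.5), (21,G2,11.5), (23,G4,13), (27,G1,14)
Step 2: Sum ranks within each group.
R_1 = 37 (n_1 = 4)
R_2 = 32 (n_2 = 4)
R_3 = 14.5 (n_3 = 3)
R_4 = 21.5 (n_4 = 3)
Step 3: H = 12/(N(N+1)) * sum(R_i^2/n_i) - 3(N+1)
     = 12/(14*15) * (37^2/4 + 32^2/4 + 14.5^2/3 + 21.5^2/3) - 3*15
     = 0.057143 * 822.417 - 45
     = 1.995238.
Step 4: Ties present; correction factor C = 1 - 42/(14^3 - 14) = 0.984615. Corrected H = 1.995238 / 0.984615 = 2.026414.
Step 5: Under H0, H ~ chi^2(3); p-value = 0.566943.
Step 6: alpha = 0.1. fail to reject H0.

H = 2.0264, df = 3, p = 0.566943, fail to reject H0.


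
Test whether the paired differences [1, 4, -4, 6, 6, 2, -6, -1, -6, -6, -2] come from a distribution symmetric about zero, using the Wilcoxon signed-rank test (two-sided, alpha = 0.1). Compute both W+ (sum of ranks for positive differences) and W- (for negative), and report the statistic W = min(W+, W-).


Step 1: Drop any zero differences (none here) and take |d_i|.
|d| = [1, 4, 4, 6, 6, 2, 6, 1, 6, 6, 2]
Step 2: Midrank |d_i| (ties get averaged ranks).
ranks: |1|->1.5, |4|->5.5, |4|->5.5, |6|->9, |6|->9, |2|->3.5, |6|->9, |1|->1.5, |6|->9, |6|->9, |2|->3.5
Step 3: Attach original signs; sum ranks with positive sign and with negative sign.
W+ = 1.5 + 5.5 + 9 + 9 + 3.5 = 28.5
W- = 5.5 + 9 + 1.5 + 9 + 9 + 3.5 = 37.5
(Check: W+ + W- = 66 should equal n(n+1)/2 = 66.)
Step 4: Test statistic W = min(W+, W-) = 28.5.
Step 5: Ties in |d|, so use the tie-corrected normal approximation.
        E[W] = n(n+1)/4 = 11*12/4 = 33.
        Tie groups: |d|=1 (t=2), |d|=2 (t=2), |d|=4 (t=2), |d|=6 (t=5); sum(t^3 - t) = 138.
        Var[W] = n(n+1)(2n+1)/24 - sum(t^3-t)/48 = 3036/24 - 138/48 = 123.625.
        z = (W - E[W]) / sqrt(Var[W]) = (28.5 - 33) / 11.1187 = -0.4047.
        Two-sided p = 2*Phi(z) = 0.685680.
Step 6: alpha = 0.1. fail to reject H0.

W+ = 28.5, W- = 37.5, W = min = 28.5, p = 0.685680, fail to reject H0.


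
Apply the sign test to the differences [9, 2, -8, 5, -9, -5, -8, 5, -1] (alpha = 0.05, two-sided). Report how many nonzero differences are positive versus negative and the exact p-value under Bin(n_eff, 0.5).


Step 1: Discard zero differences. Original n = 9; n_eff = number of nonzero differences = 9.
Nonzero differences (with sign): +9, +2, -8, +5, -9, -5, -8, +5, -1
Step 2: Count signs: positive = 4, negative = 5.
Step 3: Under H0: P(positive) = 0.5, so the number of positives S ~ Bin(9, 0.5).
Step 4: Two-sided exact p-value = sum of Bin(9,0.5) probabilities at or below the observed probability = 1.000000.
Step 5: alpha = 0.05. fail to reject H0.

n_eff = 9, pos = 4, neg = 5, p = 1.000000, fail to reject H0.


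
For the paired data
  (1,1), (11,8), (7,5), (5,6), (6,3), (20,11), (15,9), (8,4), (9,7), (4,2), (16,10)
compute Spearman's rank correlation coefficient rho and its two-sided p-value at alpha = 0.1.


Step 1: Rank x and y separately (midranks; no ties here).
rank(x): 1->1, 11->8, 7->5, 5->3, 6->4, 20->11, 15->9, 8->6, 9->7, 4->2, 16->10
rank(y): 1->1, 8->8, 5->5, 6->6, 3->3, 11->11, 9->9, 4->4, 7->7, 2->2, 10->10
Step 2: d_i = R_x(i) - R_y(i); compute d_i^2.
  (1-1)^2=0, (8-8)^2=0, (5-5)^2=0, (3-6)^2=9, (4-3)^2=1, (11-11)^2=0, (9-9)^2=0, (6-4)^2=4, (7-7)^2=0, (2-2)^2=0, (10-10)^2=0
sum(d^2) = 14.
Step 3: rho = 1 - 6*14 / (11*(11^2 - 1)) = 1 - 84/1320 = 0.936364.
Step 4: Under H0, t = rho * sqrt((n-2)/(1-rho^2)) = 8.0024 ~ t(9).
Step 5: Two-sided p-value from the t-distribution with 9 df = 0.000022.
Step 6: alpha = 0.1. reject H0.

rho = 0.9364, p = 0.000022, reject H0 at alpha = 0.1.


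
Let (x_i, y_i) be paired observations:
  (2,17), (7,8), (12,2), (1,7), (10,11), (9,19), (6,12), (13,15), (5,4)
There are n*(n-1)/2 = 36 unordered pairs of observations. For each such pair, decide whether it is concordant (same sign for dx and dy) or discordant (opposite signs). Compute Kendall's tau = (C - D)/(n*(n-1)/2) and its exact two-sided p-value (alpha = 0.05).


Step 1: Enumerate the 36 unordered pairs (i,j) with i<j and classify each by sign(x_j-x_i) * sign(y_j-y_i).
  (1,2):dx=+5,dy=-9->D; (1,3):dx=+10,dy=-15->D; (1,4):dx=-1,dy=-10->C; (1,5):dx=+8,dy=-6->D
  (1,6):dx=+7,dy=+2->C; (1,7):dx=+4,dy=-5->D; (1,8):dx=+11,dy=-2->D; (1,9):dx=+3,dy=-13->D
  (2,3):dx=+5,dy=-6->D; (2,4):dx=-6,dy=-1->C; (2,5):dx=+3,dy=+3->C; (2,6):dx=+2,dy=+11->C
  (2,7):dx=-1,dy=+4->D; (2,8):dx=+6,dy=+7->C; (2,9):dx=-2,dy=-4->C; (3,4):dx=-11,dy=+5->D
  (3,5):dx=-2,dy=+9->D; (3,6):dx=-3,dy=+17->D; (3,7):dx=-6,dy=+10->D; (3,8):dx=+1,dy=+13->C
  (3,9):dx=-7,dy=+2->D; (4,5):dx=+9,dy=+4->C; (4,6):dx=+8,dy=+12->C; (4,7):dx=+5,dy=+5->C
  (4,8):dx=+12,dy=+8->C; (4,9):dx=+4,dy=-3->D; (5,6):dx=-1,dy=+8->D; (5,7):dx=-4,dy=+1->D
  (5,8):dx=+3,dy=+4->C; (5,9):dx=-5,dy=-7->C; (6,7):dx=-3,dy=-7->C; (6,8):dx=+4,dy=-4->D
  (6,9):dx=-4,dy=-15->C; (7,8):dx=+7,dy=+3->C; (7,9):dx=-1,dy=-8->C; (8,9):dx=-8,dy=-11->C
Step 2: C = 19, D = 17, total pairs = 36.
Step 3: tau = (C - D)/(n(n-1)/2) = (19 - 17)/36 = 0.055556.
Step 4: Exact two-sided p-value (enumerate n! = 362880 permutations of y under H0): p = 0.919455.
Step 5: alpha = 0.05. fail to reject H0.

tau_b = 0.0556 (C=19, D=17), p = 0.919455, fail to reject H0.


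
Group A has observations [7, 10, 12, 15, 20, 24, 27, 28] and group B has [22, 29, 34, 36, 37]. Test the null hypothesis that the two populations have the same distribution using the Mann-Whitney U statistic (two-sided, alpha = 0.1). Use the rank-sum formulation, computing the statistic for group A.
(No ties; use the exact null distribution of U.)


Step 1: Combine and sort all 13 observations; assign midranks.
sorted (value, group): (7,X), (10,X), (12,X), (15,X), (20,X), (22,Y), (24,X), (27,X), (28,X), (29,Y), (34,Y), (36,Y), (37,Y)
ranks: 7->1, 10->2, 12->3, 15->4, 20->5, 22->6, 24->7, 27->8, 28->9, 29->10, 34->11, 36->12, 37->13
Step 2: Rank sum for X: R1 = 1 + 2 + 3 + 4 + 5 + 7 + 8 + 9 = 39.
Step 3: U_X = R1 - n1(n1+1)/2 = 39 - 8*9/2 = 39 - 36 = 3.
       U_Y = n1*n2 - U_X = 40 - 3 = 37.
Step 4: No ties, so the exact null distribution of U (based on enumerating the C(13,8) = 1287 equally likely rank assignments) gives the two-sided p-value.
Step 5: p-value = 0.010878; compare to alpha = 0.1. reject H0.

U_X = 3, p = 0.010878, reject H0 at alpha = 0.1.


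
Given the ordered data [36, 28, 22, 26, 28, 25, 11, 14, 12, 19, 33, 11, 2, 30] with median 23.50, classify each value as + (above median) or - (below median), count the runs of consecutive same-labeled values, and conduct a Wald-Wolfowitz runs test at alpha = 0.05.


Step 1: Compute median = 23.50; label A = above, B = below.
Labels in order: AABAAABBBBABBA  (n_A = 7, n_B = 7)
Step 2: Count runs R = 7.
Step 3: Under H0 (random ordering), E[R] = 2*n_A*n_B/(n_A+n_B) + 1 = 2*7*7/14 + 1 = 8.0000.
        Var[R] = 2*n_A*n_B*(2*n_A*n_B - n_A - n_B) / ((n_A+n_B)^2 * (n_A+n_B-1)) = 8232/2548 = 3.2308.
        SD[R] = 1.7974.
Step 4: Continuity-corrected z = (R + 0.5 - E[R]) / SD[R] = (7 + 0.5 - 8.0000) / 1.7974 = -0.2782.
Step 5: Two-sided p-value via normal approximation = 2*(1 - Phi(|z|)) = 0.780879.
Step 6: alpha = 0.05. fail to reject H0.

R = 7, z = -0.2782, p = 0.780879, fail to reject H0.


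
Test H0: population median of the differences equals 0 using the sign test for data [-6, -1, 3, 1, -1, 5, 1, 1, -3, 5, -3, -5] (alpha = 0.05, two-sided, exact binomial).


Step 1: Discard zero differences. Original n = 12; n_eff = number of nonzero differences = 12.
Nonzero differences (with sign): -6, -1, +3, +1, -1, +5, +1, +1, -3, +5, -3, -5
Step 2: Count signs: positive = 6, negative = 6.
Step 3: Under H0: P(positive) = 0.5, so the number of positives S ~ Bin(12, 0.5).
Step 4: Two-sided exact p-value = sum of Bin(12,0.5) probabilities at or below the observed probability = 1.000000.
Step 5: alpha = 0.05. fail to reject H0.

n_eff = 12, pos = 6, neg = 6, p = 1.000000, fail to reject H0.


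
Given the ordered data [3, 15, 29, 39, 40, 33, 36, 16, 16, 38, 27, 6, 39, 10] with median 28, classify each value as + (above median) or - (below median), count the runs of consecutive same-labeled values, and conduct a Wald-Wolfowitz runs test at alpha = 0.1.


Step 1: Compute median = 28; label A = above, B = below.
Labels in order: BBAAAAABBABBAB  (n_A = 7, n_B = 7)
Step 2: Count runs R = 7.
Step 3: Under H0 (random ordering), E[R] = 2*n_A*n_B/(n_A+n_B) + 1 = 2*7*7/14 + 1 = 8.0000.
        Var[R] = 2*n_A*n_B*(2*n_A*n_B - n_A - n_B) / ((n_A+n_B)^2 * (n_A+n_B-1)) = 8232/2548 = 3.2308.
        SD[R] = 1.7974.
Step 4: Continuity-corrected z = (R + 0.5 - E[R]) / SD[R] = (7 + 0.5 - 8.0000) / 1.7974 = -0.2782.
Step 5: Two-sided p-value via normal approximation = 2*(1 - Phi(|z|)) = 0.780879.
Step 6: alpha = 0.1. fail to reject H0.

R = 7, z = -0.2782, p = 0.780879, fail to reject H0.


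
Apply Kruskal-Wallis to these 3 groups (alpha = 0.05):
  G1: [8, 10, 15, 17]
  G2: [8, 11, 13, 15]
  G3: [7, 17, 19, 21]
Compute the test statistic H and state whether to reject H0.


Step 1: Combine all N = 12 observations and assign midranks.
sorted (value, group, rank): (7,G3,1), (8,G1,2.5), (8,G2,2.5), (10,G1,4), (11,G2,5), (13,G2,6), (15,G1,7.5), (15,G2,7.5), (17,G1,9.5), (17,G3,9.5), (19,G3,11), (21,G3,12)
Step 2: Sum ranks within each group.
R_1 = 23.5 (n_1 = 4)
R_2 = 21 (n_2 = 4)
R_3 = 33.5 (n_3 = 4)
Step 3: H = 12/(N(N+1)) * sum(R_i^2/n_i) - 3(N+1)
     = 12/(12*13) * (23.5^2/4 + 21^2/4 + 33.5^2/4) - 3*13
     = 0.076923 * 528.875 - 39
     = 1.682692.
Step 4: Ties present; correction factor C = 1 - 18/(12^3 - 12) = 0.989510. Corrected H = 1.682692 / 0.989510 = 1.700530.
Step 5: Under H0, H ~ chi^2(2); p-value = 0.427302.
Step 6: alpha = 0.05. fail to reject H0.

H = 1.7005, df = 2, p = 0.427302, fail to reject H0.


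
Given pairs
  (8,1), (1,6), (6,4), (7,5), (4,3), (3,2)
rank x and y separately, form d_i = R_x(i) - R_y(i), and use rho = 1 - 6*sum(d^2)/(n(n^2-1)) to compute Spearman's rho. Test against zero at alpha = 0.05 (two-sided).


Step 1: Rank x and y separately (midranks; no ties here).
rank(x): 8->6, 1->1, 6->4, 7->5, 4->3, 3->2
rank(y): 1->1, 6->6, 4->4, 5->5, 3->3, 2->2
Step 2: d_i = R_x(i) - R_y(i); compute d_i^2.
  (6-1)^2=25, (1-6)^2=25, (4-4)^2=0, (5-5)^2=0, (3-3)^2=0, (2-2)^2=0
sum(d^2) = 50.
Step 3: rho = 1 - 6*50 / (6*(6^2 - 1)) = 1 - 300/210 = -0.428571.
Step 4: Under H0, t = rho * sqrt((n-2)/(1-rho^2)) = -0.9487 ~ t(4).
Step 5: Two-sided p-value from the t-distribution with 4 df = 0.396501.
Step 6: alpha = 0.05. fail to reject H0.

rho = -0.4286, p = 0.396501, fail to reject H0 at alpha = 0.05.


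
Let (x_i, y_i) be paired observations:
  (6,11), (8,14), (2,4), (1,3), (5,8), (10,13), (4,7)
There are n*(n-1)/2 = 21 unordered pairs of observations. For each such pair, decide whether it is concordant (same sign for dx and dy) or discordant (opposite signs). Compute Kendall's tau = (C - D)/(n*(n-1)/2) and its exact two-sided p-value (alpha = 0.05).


Step 1: Enumerate the 21 unordered pairs (i,j) with i<j and classify each by sign(x_j-x_i) * sign(y_j-y_i).
  (1,2):dx=+2,dy=+3->C; (1,3):dx=-4,dy=-7->C; (1,4):dx=-5,dy=-8->C; (1,5):dx=-1,dy=-3->C
  (1,6):dx=+4,dy=+2->C; (1,7):dx=-2,dy=-4->C; (2,3):dx=-6,dy=-10->C; (2,4):dx=-7,dy=-11->C
  (2,5):dx=-3,dy=-6->C; (2,6):dx=+2,dy=-1->D; (2,7):dx=-4,dy=-7->C; (3,4):dx=-1,dy=-1->C
  (3,5):dx=+3,dy=+4->C; (3,6):dx=+8,dy=+9->C; (3,7):dx=+2,dy=+3->C; (4,5):dx=+4,dy=+5->C
  (4,6):dx=+9,dy=+10->C; (4,7):dx=+3,dy=+4->C; (5,6):dx=+5,dy=+5->C; (5,7):dx=-1,dy=-1->C
  (6,7):dx=-6,dy=-6->C
Step 2: C = 20, D = 1, total pairs = 21.
Step 3: tau = (C - D)/(n(n-1)/2) = (20 - 1)/21 = 0.904762.
Step 4: Exact two-sided p-value (enumerate n! = 5040 permutations of y under H0): p = 0.002778.
Step 5: alpha = 0.05. reject H0.

tau_b = 0.9048 (C=20, D=1), p = 0.002778, reject H0.


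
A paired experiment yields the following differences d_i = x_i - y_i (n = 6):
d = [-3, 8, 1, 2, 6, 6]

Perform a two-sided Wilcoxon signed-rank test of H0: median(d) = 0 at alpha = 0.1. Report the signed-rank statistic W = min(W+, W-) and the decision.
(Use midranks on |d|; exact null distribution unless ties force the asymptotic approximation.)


Step 1: Drop any zero differences (none here) and take |d_i|.
|d| = [3, 8, 1, 2, 6, 6]
Step 2: Midrank |d_i| (ties get averaged ranks).
ranks: |3|->3, |8|->6, |1|->1, |2|->2, |6|->4.5, |6|->4.5
Step 3: Attach original signs; sum ranks with positive sign and with negative sign.
W+ = 6 + 1 + 2 + 4.5 + 4.5 = 18
W- = 3 = 3
(Check: W+ + W- = 21 should equal n(n+1)/2 = 21.)
Step 4: Test statistic W = min(W+, W-) = 3.
Step 5: Ties in |d|, so use the tie-corrected normal approximation.
        E[W] = n(n+1)/4 = 6*7/4 = 10.5.
        Tie groups: |d|=6 (t=2); sum(t^3 - t) = 6.
        Var[W] = n(n+1)(2n+1)/24 - sum(t^3-t)/48 = 546/24 - 6/48 = 22.625.
        z = (W - E[W]) / sqrt(Var[W]) = (3 - 10.5) / 4.7566 = -1.5768.
        Two-sided p = 2*Phi(z) = 0.114850.
Step 6: alpha = 0.1. fail to reject H0.

W+ = 18, W- = 3, W = min = 3, p = 0.114850, fail to reject H0.


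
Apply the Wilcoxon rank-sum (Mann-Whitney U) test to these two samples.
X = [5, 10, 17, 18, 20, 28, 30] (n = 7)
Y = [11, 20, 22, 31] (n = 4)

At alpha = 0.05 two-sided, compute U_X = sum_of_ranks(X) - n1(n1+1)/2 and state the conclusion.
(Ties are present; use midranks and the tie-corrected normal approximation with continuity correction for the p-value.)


Step 1: Combine and sort all 11 observations; assign midranks.
sorted (value, group): (5,X), (10,X), (11,Y), (17,X), (18,X), (20,X), (20,Y), (22,Y), (28,X), (30,X), (31,Y)
ranks: 5->1, 10->2, 11->3, 17->4, 18->5, 20->6.5, 20->6.5, 22->8, 28->9, 30->10, 31->11
Step 2: Rank sum for X: R1 = 1 + 2 + 4 + 5 + 6.5 + 9 + 10 = 37.5.
Step 3: U_X = R1 - n1(n1+1)/2 = 37.5 - 7*8/2 = 37.5 - 28 = 9.5.
       U_Y = n1*n2 - U_X = 28 - 9.5 = 18.5.
Step 4: Ties are present, so use the tie-corrected normal approximation (with continuity correction) for the p-value.
Step 5: p-value = 0.448659; compare to alpha = 0.05. fail to reject H0.

U_X = 9.5, p = 0.448659, fail to reject H0 at alpha = 0.05.


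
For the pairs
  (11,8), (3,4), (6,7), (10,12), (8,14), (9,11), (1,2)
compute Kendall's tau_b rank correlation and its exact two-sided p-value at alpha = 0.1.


Step 1: Enumerate the 21 unordered pairs (i,j) with i<j and classify each by sign(x_j-x_i) * sign(y_j-y_i).
  (1,2):dx=-8,dy=-4->C; (1,3):dx=-5,dy=-1->C; (1,4):dx=-1,dy=+4->D; (1,5):dx=-3,dy=+6->D
  (1,6):dx=-2,dy=+3->D; (1,7):dx=-10,dy=-6->C; (2,3):dx=+3,dy=+3->C; (2,4):dx=+7,dy=+8->C
  (2,5):dx=+5,dy=+10->C; (2,6):dx=+6,dy=+7->C; (2,7):dx=-2,dy=-2->C; (3,4):dx=+4,dy=+5->C
  (3,5):dx=+2,dy=+7->C; (3,6):dx=+3,dy=+4->C; (3,7):dx=-5,dy=-5->C; (4,5):dx=-2,dy=+2->D
  (4,6):dx=-1,dy=-1->C; (4,7):dx=-9,dy=-10->C; (5,6):dx=+1,dy=-3->D; (5,7):dx=-7,dy=-12->C
  (6,7):dx=-8,dy=-9->C
Step 2: C = 16, D = 5, total pairs = 21.
Step 3: tau = (C - D)/(n(n-1)/2) = (16 - 5)/21 = 0.523810.
Step 4: Exact two-sided p-value (enumerate n! = 5040 permutations of y under H0): p = 0.136111.
Step 5: alpha = 0.1. fail to reject H0.

tau_b = 0.5238 (C=16, D=5), p = 0.136111, fail to reject H0.


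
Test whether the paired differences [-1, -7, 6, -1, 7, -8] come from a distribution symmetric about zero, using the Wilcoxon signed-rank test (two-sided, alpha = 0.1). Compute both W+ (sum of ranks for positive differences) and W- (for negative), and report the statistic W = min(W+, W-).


Step 1: Drop any zero differences (none here) and take |d_i|.
|d| = [1, 7, 6, 1, 7, 8]
Step 2: Midrank |d_i| (ties get averaged ranks).
ranks: |1|->1.5, |7|->4.5, |6|->3, |1|->1.5, |7|->4.5, |8|->6
Step 3: Attach original signs; sum ranks with positive sign and with negative sign.
W+ = 3 + 4.5 = 7.5
W- = 1.5 + 4.5 + 1.5 + 6 = 13.5
(Check: W+ + W- = 21 should equal n(n+1)/2 = 21.)
Step 4: Test statistic W = min(W+, W-) = 7.5.
Step 5: Ties in |d|, so use the tie-corrected normal approximation.
        E[W] = n(n+1)/4 = 6*7/4 = 10.5.
        Tie groups: |d|=1 (t=2), |d|=7 (t=2); sum(t^3 - t) = 12.
        Var[W] = n(n+1)(2n+1)/24 - sum(t^3-t)/48 = 546/24 - 12/48 = 22.5.
        z = (W - E[W]) / sqrt(Var[W]) = (7.5 - 10.5) / 4.7434 = -0.6325.
        Two-sided p = 2*Phi(z) = 0.527089.
Step 6: alpha = 0.1. fail to reject H0.

W+ = 7.5, W- = 13.5, W = min = 7.5, p = 0.527089, fail to reject H0.


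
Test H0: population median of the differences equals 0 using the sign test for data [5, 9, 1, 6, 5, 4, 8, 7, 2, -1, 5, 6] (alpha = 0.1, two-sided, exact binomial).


Step 1: Discard zero differences. Original n = 12; n_eff = number of nonzero differences = 12.
Nonzero differences (with sign): +5, +9, +1, +6, +5, +4, +8, +7, +2, -1, +5, +6
Step 2: Count signs: positive = 11, negative = 1.
Step 3: Under H0: P(positive) = 0.5, so the number of positives S ~ Bin(12, 0.5).
Step 4: Two-sided exact p-value = sum of Bin(12,0.5) probabilities at or below the observed probability = 0.006348.
Step 5: alpha = 0.1. reject H0.

n_eff = 12, pos = 11, neg = 1, p = 0.006348, reject H0.


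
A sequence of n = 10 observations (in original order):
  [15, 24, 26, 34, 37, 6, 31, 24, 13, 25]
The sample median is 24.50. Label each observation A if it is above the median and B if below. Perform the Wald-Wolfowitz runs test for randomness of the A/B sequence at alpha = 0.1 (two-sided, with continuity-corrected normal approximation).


Step 1: Compute median = 24.50; label A = above, B = below.
Labels in order: BBAAABABBA  (n_A = 5, n_B = 5)
Step 2: Count runs R = 6.
Step 3: Under H0 (random ordering), E[R] = 2*n_A*n_B/(n_A+n_B) + 1 = 2*5*5/10 + 1 = 6.0000.
        Var[R] = 2*n_A*n_B*(2*n_A*n_B - n_A - n_B) / ((n_A+n_B)^2 * (n_A+n_B-1)) = 2000/900 = 2.2222.
        SD[R] = 1.4907.
Step 4: R = E[R], so z = 0 with no continuity correction.
Step 5: Two-sided p-value via normal approximation = 2*(1 - Phi(|z|)) = 1.000000.
Step 6: alpha = 0.1. fail to reject H0.

R = 6, z = 0.0000, p = 1.000000, fail to reject H0.


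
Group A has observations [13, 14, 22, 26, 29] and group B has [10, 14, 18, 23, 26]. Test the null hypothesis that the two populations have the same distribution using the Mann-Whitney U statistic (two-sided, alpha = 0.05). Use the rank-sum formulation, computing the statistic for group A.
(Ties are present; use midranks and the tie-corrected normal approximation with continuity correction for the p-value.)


Step 1: Combine and sort all 10 observations; assign midranks.
sorted (value, group): (10,Y), (13,X), (14,X), (14,Y), (18,Y), (22,X), (23,Y), (26,X), (26,Y), (29,X)
ranks: 10->1, 13->2, 14->3.5, 14->3.5, 18->5, 22->6, 23->7, 26->8.5, 26->8.5, 29->10
Step 2: Rank sum for X: R1 = 2 + 3.5 + 6 + 8.5 + 10 = 30.
Step 3: U_X = R1 - n1(n1+1)/2 = 30 - 5*6/2 = 30 - 15 = 15.
       U_Y = n1*n2 - U_X = 25 - 15 = 10.
Step 4: Ties are present, so use the tie-corrected normal approximation (with continuity correction) for the p-value.
Step 5: p-value = 0.674236; compare to alpha = 0.05. fail to reject H0.

U_X = 15, p = 0.674236, fail to reject H0 at alpha = 0.05.


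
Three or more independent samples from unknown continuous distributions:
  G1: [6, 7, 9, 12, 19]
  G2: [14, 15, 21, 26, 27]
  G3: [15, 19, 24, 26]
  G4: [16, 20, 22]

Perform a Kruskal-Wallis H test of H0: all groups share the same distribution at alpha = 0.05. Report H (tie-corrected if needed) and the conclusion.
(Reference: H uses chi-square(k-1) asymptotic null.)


Step 1: Combine all N = 17 observations and assign midranks.
sorted (value, group, rank): (6,G1,1), (7,G1,2), (9,G1,3), (12,G1,4), (14,G2,5), (15,G2,6.5), (15,G3,6.5), (16,G4,8), (19,G1,9.5), (19,G3,9.5), (20,G4,11), (21,G2,12), (22,G4,13), (24,G3,14), (26,G2,15.5), (26,G3,15.5), (27,G2,17)
Step 2: Sum ranks within each group.
R_1 = 19.5 (n_1 = 5)
R_2 = 56 (n_2 = 5)
R_3 = 45.5 (n_3 = 4)
R_4 = 32 (n_4 = 3)
Step 3: H = 12/(N(N+1)) * sum(R_i^2/n_i) - 3(N+1)
     = 12/(17*18) * (19.5^2/5 + 56^2/5 + 45.5^2/4 + 32^2/3) - 3*18
     = 0.039216 * 1562.15 - 54
     = 7.260621.
Step 4: Ties present; correction factor C = 1 - 18/(17^3 - 17) = 0.996324. Corrected H = 7.260621 / 0.996324 = 7.287413.
Step 5: Under H0, H ~ chi^2(3); p-value = 0.063280.
Step 6: alpha = 0.05. fail to reject H0.

H = 7.2874, df = 3, p = 0.063280, fail to reject H0.


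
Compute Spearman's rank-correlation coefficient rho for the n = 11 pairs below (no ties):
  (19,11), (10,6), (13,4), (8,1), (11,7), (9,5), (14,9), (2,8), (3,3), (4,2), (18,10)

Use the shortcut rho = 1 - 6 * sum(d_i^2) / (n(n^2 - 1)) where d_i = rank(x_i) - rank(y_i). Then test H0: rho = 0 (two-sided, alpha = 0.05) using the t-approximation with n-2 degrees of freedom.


Step 1: Rank x and y separately (midranks; no ties here).
rank(x): 19->11, 10->6, 13->8, 8->4, 11->7, 9->5, 14->9, 2->1, 3->2, 4->3, 18->10
rank(y): 11->11, 6->6, 4->4, 1->1, 7->7, 5->5, 9->9, 8->8, 3->3, 2->2, 10->10
Step 2: d_i = R_x(i) - R_y(i); compute d_i^2.
  (11-11)^2=0, (6-6)^2=0, (8-4)^2=16, (4-1)^2=9, (7-7)^2=0, (5-5)^2=0, (9-9)^2=0, (1-8)^2=49, (2-3)^2=1, (3-2)^2=1, (10-10)^2=0
sum(d^2) = 76.
Step 3: rho = 1 - 6*76 / (11*(11^2 - 1)) = 1 - 456/1320 = 0.654545.
Step 4: Under H0, t = rho * sqrt((n-2)/(1-rho^2)) = 2.5973 ~ t(9).
Step 5: Two-sided p-value from the t-distribution with 9 df = 0.028865.
Step 6: alpha = 0.05. reject H0.

rho = 0.6545, p = 0.028865, reject H0 at alpha = 0.05.


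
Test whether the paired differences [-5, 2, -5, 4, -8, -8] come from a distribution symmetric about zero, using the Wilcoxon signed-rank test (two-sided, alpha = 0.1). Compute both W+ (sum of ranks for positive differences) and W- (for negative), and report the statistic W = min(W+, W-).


Step 1: Drop any zero differences (none here) and take |d_i|.
|d| = [5, 2, 5, 4, 8, 8]
Step 2: Midrank |d_i| (ties get averaged ranks).
ranks: |5|->3.5, |2|->1, |5|->3.5, |4|->2, |8|->5.5, |8|->5.5
Step 3: Attach original signs; sum ranks with positive sign and with negative sign.
W+ = 1 + 2 = 3
W- = 3.5 + 3.5 + 5.5 + 5.5 = 18
(Check: W+ + W- = 21 should equal n(n+1)/2 = 21.)
Step 4: Test statistic W = min(W+, W-) = 3.
Step 5: Ties in |d|, so use the tie-corrected normal approximation.
        E[W] = n(n+1)/4 = 6*7/4 = 10.5.
        Tie groups: |d|=5 (t=2), |d|=8 (t=2); sum(t^3 - t) = 12.
        Var[W] = n(n+1)(2n+1)/24 - sum(t^3-t)/48 = 546/24 - 12/48 = 22.5.
        z = (W - E[W]) / sqrt(Var[W]) = (3 - 10.5) / 4.7434 = -1.5811.
        Two-sided p = 2*Phi(z) = 0.113846.
Step 6: alpha = 0.1. fail to reject H0.

W+ = 3, W- = 18, W = min = 3, p = 0.113846, fail to reject H0.


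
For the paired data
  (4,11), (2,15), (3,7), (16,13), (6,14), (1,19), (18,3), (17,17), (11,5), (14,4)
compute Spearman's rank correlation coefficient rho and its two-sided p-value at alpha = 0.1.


Step 1: Rank x and y separately (midranks; no ties here).
rank(x): 4->4, 2->2, 3->3, 16->8, 6->5, 1->1, 18->10, 17->9, 11->6, 14->7
rank(y): 11->5, 15->8, 7->4, 13->6, 14->7, 19->10, 3->1, 17->9, 5->3, 4->2
Step 2: d_i = R_x(i) - R_y(i); compute d_i^2.
  (4-5)^2=1, (2-8)^2=36, (3-4)^2=1, (8-6)^2=4, (5-7)^2=4, (1-10)^2=81, (10-1)^2=81, (9-9)^2=0, (6-3)^2=9, (7-2)^2=25
sum(d^2) = 242.
Step 3: rho = 1 - 6*242 / (10*(10^2 - 1)) = 1 - 1452/990 = -0.466667.
Step 4: Under H0, t = rho * sqrt((n-2)/(1-rho^2)) = -1.4924 ~ t(8).
Step 5: Two-sided p-value from the t-distribution with 8 df = 0.173939.
Step 6: alpha = 0.1. fail to reject H0.

rho = -0.4667, p = 0.173939, fail to reject H0 at alpha = 0.1.


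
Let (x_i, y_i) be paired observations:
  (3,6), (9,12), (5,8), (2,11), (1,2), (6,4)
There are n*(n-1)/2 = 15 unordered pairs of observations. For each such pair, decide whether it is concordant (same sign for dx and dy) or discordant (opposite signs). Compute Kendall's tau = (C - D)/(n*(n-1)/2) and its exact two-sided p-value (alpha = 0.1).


Step 1: Enumerate the 15 unordered pairs (i,j) with i<j and classify each by sign(x_j-x_i) * sign(y_j-y_i).
  (1,2):dx=+6,dy=+6->C; (1,3):dx=+2,dy=+2->C; (1,4):dx=-1,dy=+5->D; (1,5):dx=-2,dy=-4->C
  (1,6):dx=+3,dy=-2->D; (2,3):dx=-4,dy=-4->C; (2,4):dx=-7,dy=-1->C; (2,5):dx=-8,dy=-10->C
  (2,6):dx=-3,dy=-8->C; (3,4):dx=-3,dy=+3->D; (3,5):dx=-4,dy=-6->C; (3,6):dx=+1,dy=-4->D
  (4,5):dx=-1,dy=-9->C; (4,6):dx=+4,dy=-7->D; (5,6):dx=+5,dy=+2->C
Step 2: C = 10, D = 5, total pairs = 15.
Step 3: tau = (C - D)/(n(n-1)/2) = (10 - 5)/15 = 0.333333.
Step 4: Exact two-sided p-value (enumerate n! = 720 permutations of y under H0): p = 0.469444.
Step 5: alpha = 0.1. fail to reject H0.

tau_b = 0.3333 (C=10, D=5), p = 0.469444, fail to reject H0.


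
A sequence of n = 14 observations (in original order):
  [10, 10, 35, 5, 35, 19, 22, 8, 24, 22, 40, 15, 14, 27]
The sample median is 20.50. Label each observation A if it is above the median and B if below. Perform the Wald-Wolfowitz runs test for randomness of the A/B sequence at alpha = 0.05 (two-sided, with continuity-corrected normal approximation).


Step 1: Compute median = 20.50; label A = above, B = below.
Labels in order: BBABABABAAABBA  (n_A = 7, n_B = 7)
Step 2: Count runs R = 10.
Step 3: Under H0 (random ordering), E[R] = 2*n_A*n_B/(n_A+n_B) + 1 = 2*7*7/14 + 1 = 8.0000.
        Var[R] = 2*n_A*n_B*(2*n_A*n_B - n_A - n_B) / ((n_A+n_B)^2 * (n_A+n_B-1)) = 8232/2548 = 3.2308.
        SD[R] = 1.7974.
Step 4: Continuity-corrected z = (R - 0.5 - E[R]) / SD[R] = (10 - 0.5 - 8.0000) / 1.7974 = 0.8345.
Step 5: Two-sided p-value via normal approximation = 2*(1 - Phi(|z|)) = 0.403986.
Step 6: alpha = 0.05. fail to reject H0.

R = 10, z = 0.8345, p = 0.403986, fail to reject H0.


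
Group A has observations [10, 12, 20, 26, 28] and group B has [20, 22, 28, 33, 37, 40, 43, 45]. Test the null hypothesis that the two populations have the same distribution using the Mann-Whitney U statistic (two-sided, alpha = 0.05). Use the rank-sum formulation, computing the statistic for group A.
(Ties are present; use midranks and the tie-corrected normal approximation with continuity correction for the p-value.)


Step 1: Combine and sort all 13 observations; assign midranks.
sorted (value, group): (10,X), (12,X), (20,X), (20,Y), (22,Y), (26,X), (28,X), (28,Y), (33,Y), (37,Y), (40,Y), (43,Y), (45,Y)
ranks: 10->1, 12->2, 20->3.5, 20->3.5, 22->5, 26->6, 28->7.5, 28->7.5, 33->9, 37->10, 40->11, 43->12, 45->13
Step 2: Rank sum for X: R1 = 1 + 2 + 3.5 + 6 + 7.5 = 20.
Step 3: U_X = R1 - n1(n1+1)/2 = 20 - 5*6/2 = 20 - 15 = 5.
       U_Y = n1*n2 - U_X = 40 - 5 = 35.
Step 4: Ties are present, so use the tie-corrected normal approximation (with continuity correction) for the p-value.
Step 5: p-value = 0.033301; compare to alpha = 0.05. reject H0.

U_X = 5, p = 0.033301, reject H0 at alpha = 0.05.


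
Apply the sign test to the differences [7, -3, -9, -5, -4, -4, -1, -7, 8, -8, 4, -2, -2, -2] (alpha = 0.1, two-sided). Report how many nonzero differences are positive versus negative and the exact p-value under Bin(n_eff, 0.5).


Step 1: Discard zero differences. Original n = 14; n_eff = number of nonzero differences = 14.
Nonzero differences (with sign): +7, -3, -9, -5, -4, -4, -1, -7, +8, -8, +4, -2, -2, -2
Step 2: Count signs: positive = 3, negative = 11.
Step 3: Under H0: P(positive) = 0.5, so the number of positives S ~ Bin(14, 0.5).
Step 4: Two-sided exact p-value = sum of Bin(14,0.5) probabilities at or below the observed probability = 0.057373.
Step 5: alpha = 0.1. reject H0.

n_eff = 14, pos = 3, neg = 11, p = 0.057373, reject H0.


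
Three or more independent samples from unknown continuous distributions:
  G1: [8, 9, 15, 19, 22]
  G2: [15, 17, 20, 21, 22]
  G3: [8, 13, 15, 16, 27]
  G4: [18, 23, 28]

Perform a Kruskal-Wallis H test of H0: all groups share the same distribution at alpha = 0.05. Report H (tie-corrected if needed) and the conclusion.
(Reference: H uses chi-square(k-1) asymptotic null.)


Step 1: Combine all N = 18 observations and assign midranks.
sorted (value, group, rank): (8,G1,1.5), (8,G3,1.5), (9,G1,3), (13,G3,4), (15,G1,6), (15,G2,6), (15,G3,6), (16,G3,8), (17,G2,9), (18,G4,10), (19,G1,11), (20,G2,12), (21,G2,13), (22,G1,14.5), (22,G2,14.5), (23,G4,16), (27,G3,17), (28,G4,18)
Step 2: Sum ranks within each group.
R_1 = 36 (n_1 = 5)
R_2 = 54.5 (n_2 = 5)
R_3 = 36.5 (n_3 = 5)
R_4 = 44 (n_4 = 3)
Step 3: H = 12/(N(N+1)) * sum(R_i^2/n_i) - 3(N+1)
     = 12/(18*19) * (36^2/5 + 54.5^2/5 + 36.5^2/5 + 44^2/3) - 3*19
     = 0.035088 * 1765.03 - 57
     = 4.930994.
Step 4: Ties present; correction factor C = 1 - 36/(18^3 - 18) = 0.993808. Corrected H = 4.930994 / 0.993808 = 4.961717.
Step 5: Under H0, H ~ chi^2(3); p-value = 0.174622.
Step 6: alpha = 0.05. fail to reject H0.

H = 4.9617, df = 3, p = 0.174622, fail to reject H0.


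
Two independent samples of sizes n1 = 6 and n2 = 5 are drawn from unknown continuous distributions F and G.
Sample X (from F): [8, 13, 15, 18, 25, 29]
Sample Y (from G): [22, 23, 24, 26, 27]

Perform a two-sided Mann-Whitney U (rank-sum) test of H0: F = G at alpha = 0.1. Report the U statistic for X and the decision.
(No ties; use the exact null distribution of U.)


Step 1: Combine and sort all 11 observations; assign midranks.
sorted (value, group): (8,X), (13,X), (15,X), (18,X), (22,Y), (23,Y), (24,Y), (25,X), (26,Y), (27,Y), (29,X)
ranks: 8->1, 13->2, 15->3, 18->4, 22->5, 23->6, 24->7, 25->8, 26->9, 27->10, 29->11
Step 2: Rank sum for X: R1 = 1 + 2 + 3 + 4 + 8 + 11 = 29.
Step 3: U_X = R1 - n1(n1+1)/2 = 29 - 6*7/2 = 29 - 21 = 8.
       U_Y = n1*n2 - U_X = 30 - 8 = 22.
Step 4: No ties, so the exact null distribution of U (based on enumerating the C(11,6) = 462 equally likely rank assignments) gives the two-sided p-value.
Step 5: p-value = 0.246753; compare to alpha = 0.1. fail to reject H0.

U_X = 8, p = 0.246753, fail to reject H0 at alpha = 0.1.


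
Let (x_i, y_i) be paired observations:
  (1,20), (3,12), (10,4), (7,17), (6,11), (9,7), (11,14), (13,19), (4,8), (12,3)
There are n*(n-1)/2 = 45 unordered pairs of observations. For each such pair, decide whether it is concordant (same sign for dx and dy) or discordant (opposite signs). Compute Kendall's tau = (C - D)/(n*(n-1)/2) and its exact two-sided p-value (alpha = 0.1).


Step 1: Enumerate the 45 unordered pairs (i,j) with i<j and classify each by sign(x_j-x_i) * sign(y_j-y_i).
  (1,2):dx=+2,dy=-8->D; (1,3):dx=+9,dy=-16->D; (1,4):dx=+6,dy=-3->D; (1,5):dx=+5,dy=-9->D
  (1,6):dx=+8,dy=-13->D; (1,7):dx=+10,dy=-6->D; (1,8):dx=+12,dy=-1->D; (1,9):dx=+3,dy=-12->D
  (1,10):dx=+11,dy=-17->D; (2,3):dx=+7,dy=-8->D; (2,4):dx=+4,dy=+5->C; (2,5):dx=+3,dy=-1->D
  (2,6):dx=+6,dy=-5->D; (2,7):dx=+8,dy=+2->C; (2,8):dx=+10,dy=+7->C; (2,9):dx=+1,dy=-4->D
  (2,10):dx=+9,dy=-9->D; (3,4):dx=-3,dy=+13->D; (3,5):dx=-4,dy=+7->D; (3,6):dx=-1,dy=+3->D
  (3,7):dx=+1,dy=+10->C; (3,8):dx=+3,dy=+15->C; (3,9):dx=-6,dy=+4->D; (3,10):dx=+2,dy=-1->D
  (4,5):dx=-1,dy=-6->C; (4,6):dx=+2,dy=-10->D; (4,7):dx=+4,dy=-3->D; (4,8):dx=+6,dy=+2->C
  (4,9):dx=-3,dy=-9->C; (4,10):dx=+5,dy=-14->D; (5,6):dx=+3,dy=-4->D; (5,7):dx=+5,dy=+3->C
  (5,8):dx=+7,dy=+8->C; (5,9):dx=-2,dy=-3->C; (5,10):dx=+6,dy=-8->D; (6,7):dx=+2,dy=+7->C
  (6,8):dx=+4,dy=+12->C; (6,9):dx=-5,dy=+1->D; (6,10):dx=+3,dy=-4->D; (7,8):dx=+2,dy=+5->C
  (7,9):dx=-7,dy=-6->C; (7,10):dx=+1,dy=-11->D; (8,9):dx=-9,dy=-11->C; (8,10):dx=-1,dy=-16->C
  (9,10):dx=+8,dy=-5->D
Step 2: C = 17, D = 28, total pairs = 45.
Step 3: tau = (C - D)/(n(n-1)/2) = (17 - 28)/45 = -0.244444.
Step 4: Exact two-sided p-value (enumerate n! = 3628800 permutations of y under H0): p = 0.380720.
Step 5: alpha = 0.1. fail to reject H0.

tau_b = -0.2444 (C=17, D=28), p = 0.380720, fail to reject H0.
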